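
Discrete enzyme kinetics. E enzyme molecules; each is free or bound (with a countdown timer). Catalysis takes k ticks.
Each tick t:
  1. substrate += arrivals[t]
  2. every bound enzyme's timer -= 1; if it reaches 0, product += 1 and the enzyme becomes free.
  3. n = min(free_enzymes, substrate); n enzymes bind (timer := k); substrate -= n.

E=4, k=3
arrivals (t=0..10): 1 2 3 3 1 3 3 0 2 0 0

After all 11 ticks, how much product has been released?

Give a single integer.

t=0: arr=1 -> substrate=0 bound=1 product=0
t=1: arr=2 -> substrate=0 bound=3 product=0
t=2: arr=3 -> substrate=2 bound=4 product=0
t=3: arr=3 -> substrate=4 bound=4 product=1
t=4: arr=1 -> substrate=3 bound=4 product=3
t=5: arr=3 -> substrate=5 bound=4 product=4
t=6: arr=3 -> substrate=7 bound=4 product=5
t=7: arr=0 -> substrate=5 bound=4 product=7
t=8: arr=2 -> substrate=6 bound=4 product=8
t=9: arr=0 -> substrate=5 bound=4 product=9
t=10: arr=0 -> substrate=3 bound=4 product=11

Answer: 11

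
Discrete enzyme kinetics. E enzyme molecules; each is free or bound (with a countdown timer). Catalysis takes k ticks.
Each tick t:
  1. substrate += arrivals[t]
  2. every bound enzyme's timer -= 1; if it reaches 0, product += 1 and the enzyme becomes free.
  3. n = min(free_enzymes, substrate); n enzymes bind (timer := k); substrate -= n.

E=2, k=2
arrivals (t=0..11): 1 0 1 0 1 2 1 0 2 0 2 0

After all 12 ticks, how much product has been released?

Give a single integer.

Answer: 8

Derivation:
t=0: arr=1 -> substrate=0 bound=1 product=0
t=1: arr=0 -> substrate=0 bound=1 product=0
t=2: arr=1 -> substrate=0 bound=1 product=1
t=3: arr=0 -> substrate=0 bound=1 product=1
t=4: arr=1 -> substrate=0 bound=1 product=2
t=5: arr=2 -> substrate=1 bound=2 product=2
t=6: arr=1 -> substrate=1 bound=2 product=3
t=7: arr=0 -> substrate=0 bound=2 product=4
t=8: arr=2 -> substrate=1 bound=2 product=5
t=9: arr=0 -> substrate=0 bound=2 product=6
t=10: arr=2 -> substrate=1 bound=2 product=7
t=11: arr=0 -> substrate=0 bound=2 product=8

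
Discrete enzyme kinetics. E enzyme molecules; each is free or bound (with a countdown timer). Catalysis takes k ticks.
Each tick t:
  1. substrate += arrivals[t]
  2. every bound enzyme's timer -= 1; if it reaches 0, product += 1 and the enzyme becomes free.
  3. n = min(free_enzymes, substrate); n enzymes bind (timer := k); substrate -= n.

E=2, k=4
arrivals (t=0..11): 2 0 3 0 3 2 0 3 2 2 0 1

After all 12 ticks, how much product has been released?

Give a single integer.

Answer: 4

Derivation:
t=0: arr=2 -> substrate=0 bound=2 product=0
t=1: arr=0 -> substrate=0 bound=2 product=0
t=2: arr=3 -> substrate=3 bound=2 product=0
t=3: arr=0 -> substrate=3 bound=2 product=0
t=4: arr=3 -> substrate=4 bound=2 product=2
t=5: arr=2 -> substrate=6 bound=2 product=2
t=6: arr=0 -> substrate=6 bound=2 product=2
t=7: arr=3 -> substrate=9 bound=2 product=2
t=8: arr=2 -> substrate=9 bound=2 product=4
t=9: arr=2 -> substrate=11 bound=2 product=4
t=10: arr=0 -> substrate=11 bound=2 product=4
t=11: arr=1 -> substrate=12 bound=2 product=4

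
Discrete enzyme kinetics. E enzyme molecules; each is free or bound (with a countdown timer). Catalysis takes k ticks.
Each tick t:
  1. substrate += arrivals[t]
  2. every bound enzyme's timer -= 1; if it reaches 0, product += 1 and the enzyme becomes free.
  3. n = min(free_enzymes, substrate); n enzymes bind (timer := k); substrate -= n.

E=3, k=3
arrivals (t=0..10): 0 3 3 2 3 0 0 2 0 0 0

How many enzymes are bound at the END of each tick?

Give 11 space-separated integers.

t=0: arr=0 -> substrate=0 bound=0 product=0
t=1: arr=3 -> substrate=0 bound=3 product=0
t=2: arr=3 -> substrate=3 bound=3 product=0
t=3: arr=2 -> substrate=5 bound=3 product=0
t=4: arr=3 -> substrate=5 bound=3 product=3
t=5: arr=0 -> substrate=5 bound=3 product=3
t=6: arr=0 -> substrate=5 bound=3 product=3
t=7: arr=2 -> substrate=4 bound=3 product=6
t=8: arr=0 -> substrate=4 bound=3 product=6
t=9: arr=0 -> substrate=4 bound=3 product=6
t=10: arr=0 -> substrate=1 bound=3 product=9

Answer: 0 3 3 3 3 3 3 3 3 3 3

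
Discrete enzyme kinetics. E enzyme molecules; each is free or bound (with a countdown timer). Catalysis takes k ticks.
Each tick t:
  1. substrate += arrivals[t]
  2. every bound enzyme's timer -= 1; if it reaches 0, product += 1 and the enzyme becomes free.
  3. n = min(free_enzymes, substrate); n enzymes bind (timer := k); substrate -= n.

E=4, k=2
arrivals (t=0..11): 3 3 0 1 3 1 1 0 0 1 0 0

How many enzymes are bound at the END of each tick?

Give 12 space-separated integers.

t=0: arr=3 -> substrate=0 bound=3 product=0
t=1: arr=3 -> substrate=2 bound=4 product=0
t=2: arr=0 -> substrate=0 bound=3 product=3
t=3: arr=1 -> substrate=0 bound=3 product=4
t=4: arr=3 -> substrate=0 bound=4 product=6
t=5: arr=1 -> substrate=0 bound=4 product=7
t=6: arr=1 -> substrate=0 bound=2 product=10
t=7: arr=0 -> substrate=0 bound=1 product=11
t=8: arr=0 -> substrate=0 bound=0 product=12
t=9: arr=1 -> substrate=0 bound=1 product=12
t=10: arr=0 -> substrate=0 bound=1 product=12
t=11: arr=0 -> substrate=0 bound=0 product=13

Answer: 3 4 3 3 4 4 2 1 0 1 1 0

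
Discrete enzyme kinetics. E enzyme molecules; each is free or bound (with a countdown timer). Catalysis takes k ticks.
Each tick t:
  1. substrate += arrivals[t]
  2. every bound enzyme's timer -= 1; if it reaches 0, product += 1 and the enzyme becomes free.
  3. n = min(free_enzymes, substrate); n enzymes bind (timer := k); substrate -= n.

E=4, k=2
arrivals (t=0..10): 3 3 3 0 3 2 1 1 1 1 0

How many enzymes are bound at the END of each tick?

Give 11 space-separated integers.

t=0: arr=3 -> substrate=0 bound=3 product=0
t=1: arr=3 -> substrate=2 bound=4 product=0
t=2: arr=3 -> substrate=2 bound=4 product=3
t=3: arr=0 -> substrate=1 bound=4 product=4
t=4: arr=3 -> substrate=1 bound=4 product=7
t=5: arr=2 -> substrate=2 bound=4 product=8
t=6: arr=1 -> substrate=0 bound=4 product=11
t=7: arr=1 -> substrate=0 bound=4 product=12
t=8: arr=1 -> substrate=0 bound=2 product=15
t=9: arr=1 -> substrate=0 bound=2 product=16
t=10: arr=0 -> substrate=0 bound=1 product=17

Answer: 3 4 4 4 4 4 4 4 2 2 1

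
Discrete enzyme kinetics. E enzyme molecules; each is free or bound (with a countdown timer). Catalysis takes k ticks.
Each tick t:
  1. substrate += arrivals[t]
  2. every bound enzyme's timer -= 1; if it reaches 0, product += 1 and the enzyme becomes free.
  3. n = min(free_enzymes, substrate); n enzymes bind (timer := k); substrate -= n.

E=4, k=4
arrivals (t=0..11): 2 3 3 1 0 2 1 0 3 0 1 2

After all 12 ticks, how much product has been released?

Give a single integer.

t=0: arr=2 -> substrate=0 bound=2 product=0
t=1: arr=3 -> substrate=1 bound=4 product=0
t=2: arr=3 -> substrate=4 bound=4 product=0
t=3: arr=1 -> substrate=5 bound=4 product=0
t=4: arr=0 -> substrate=3 bound=4 product=2
t=5: arr=2 -> substrate=3 bound=4 product=4
t=6: arr=1 -> substrate=4 bound=4 product=4
t=7: arr=0 -> substrate=4 bound=4 product=4
t=8: arr=3 -> substrate=5 bound=4 product=6
t=9: arr=0 -> substrate=3 bound=4 product=8
t=10: arr=1 -> substrate=4 bound=4 product=8
t=11: arr=2 -> substrate=6 bound=4 product=8

Answer: 8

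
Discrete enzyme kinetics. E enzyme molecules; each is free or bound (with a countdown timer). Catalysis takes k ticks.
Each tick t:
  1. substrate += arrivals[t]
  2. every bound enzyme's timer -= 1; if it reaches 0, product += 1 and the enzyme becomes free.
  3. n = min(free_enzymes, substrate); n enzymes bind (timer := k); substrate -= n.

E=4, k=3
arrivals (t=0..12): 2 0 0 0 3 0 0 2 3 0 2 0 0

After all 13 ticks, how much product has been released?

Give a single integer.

t=0: arr=2 -> substrate=0 bound=2 product=0
t=1: arr=0 -> substrate=0 bound=2 product=0
t=2: arr=0 -> substrate=0 bound=2 product=0
t=3: arr=0 -> substrate=0 bound=0 product=2
t=4: arr=3 -> substrate=0 bound=3 product=2
t=5: arr=0 -> substrate=0 bound=3 product=2
t=6: arr=0 -> substrate=0 bound=3 product=2
t=7: arr=2 -> substrate=0 bound=2 product=5
t=8: arr=3 -> substrate=1 bound=4 product=5
t=9: arr=0 -> substrate=1 bound=4 product=5
t=10: arr=2 -> substrate=1 bound=4 product=7
t=11: arr=0 -> substrate=0 bound=3 product=9
t=12: arr=0 -> substrate=0 bound=3 product=9

Answer: 9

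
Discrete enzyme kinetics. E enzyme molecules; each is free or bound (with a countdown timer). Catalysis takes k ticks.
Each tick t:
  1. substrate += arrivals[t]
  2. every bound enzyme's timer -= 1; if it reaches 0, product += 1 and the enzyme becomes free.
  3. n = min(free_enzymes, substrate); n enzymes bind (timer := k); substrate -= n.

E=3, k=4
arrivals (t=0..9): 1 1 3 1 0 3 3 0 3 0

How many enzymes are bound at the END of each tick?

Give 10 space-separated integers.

Answer: 1 2 3 3 3 3 3 3 3 3

Derivation:
t=0: arr=1 -> substrate=0 bound=1 product=0
t=1: arr=1 -> substrate=0 bound=2 product=0
t=2: arr=3 -> substrate=2 bound=3 product=0
t=3: arr=1 -> substrate=3 bound=3 product=0
t=4: arr=0 -> substrate=2 bound=3 product=1
t=5: arr=3 -> substrate=4 bound=3 product=2
t=6: arr=3 -> substrate=6 bound=3 product=3
t=7: arr=0 -> substrate=6 bound=3 product=3
t=8: arr=3 -> substrate=8 bound=3 product=4
t=9: arr=0 -> substrate=7 bound=3 product=5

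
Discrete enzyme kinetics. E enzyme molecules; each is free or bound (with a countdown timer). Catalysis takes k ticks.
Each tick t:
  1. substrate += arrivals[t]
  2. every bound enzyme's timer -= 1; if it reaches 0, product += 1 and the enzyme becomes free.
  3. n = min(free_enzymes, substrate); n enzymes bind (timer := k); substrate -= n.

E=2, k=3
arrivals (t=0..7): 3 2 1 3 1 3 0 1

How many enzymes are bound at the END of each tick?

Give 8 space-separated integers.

t=0: arr=3 -> substrate=1 bound=2 product=0
t=1: arr=2 -> substrate=3 bound=2 product=0
t=2: arr=1 -> substrate=4 bound=2 product=0
t=3: arr=3 -> substrate=5 bound=2 product=2
t=4: arr=1 -> substrate=6 bound=2 product=2
t=5: arr=3 -> substrate=9 bound=2 product=2
t=6: arr=0 -> substrate=7 bound=2 product=4
t=7: arr=1 -> substrate=8 bound=2 product=4

Answer: 2 2 2 2 2 2 2 2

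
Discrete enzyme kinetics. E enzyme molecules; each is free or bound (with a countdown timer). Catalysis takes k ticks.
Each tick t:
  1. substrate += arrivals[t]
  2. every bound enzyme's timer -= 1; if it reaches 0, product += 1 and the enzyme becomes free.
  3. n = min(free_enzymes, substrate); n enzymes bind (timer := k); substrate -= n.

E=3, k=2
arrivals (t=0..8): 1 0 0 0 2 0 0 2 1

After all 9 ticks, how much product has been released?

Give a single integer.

t=0: arr=1 -> substrate=0 bound=1 product=0
t=1: arr=0 -> substrate=0 bound=1 product=0
t=2: arr=0 -> substrate=0 bound=0 product=1
t=3: arr=0 -> substrate=0 bound=0 product=1
t=4: arr=2 -> substrate=0 bound=2 product=1
t=5: arr=0 -> substrate=0 bound=2 product=1
t=6: arr=0 -> substrate=0 bound=0 product=3
t=7: arr=2 -> substrate=0 bound=2 product=3
t=8: arr=1 -> substrate=0 bound=3 product=3

Answer: 3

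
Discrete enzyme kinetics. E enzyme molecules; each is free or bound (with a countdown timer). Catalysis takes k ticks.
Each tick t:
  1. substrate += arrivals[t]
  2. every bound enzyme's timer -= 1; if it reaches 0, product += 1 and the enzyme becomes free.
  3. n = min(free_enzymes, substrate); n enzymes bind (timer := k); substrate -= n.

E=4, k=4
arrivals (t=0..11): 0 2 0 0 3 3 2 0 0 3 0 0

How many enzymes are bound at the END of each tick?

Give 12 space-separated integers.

t=0: arr=0 -> substrate=0 bound=0 product=0
t=1: arr=2 -> substrate=0 bound=2 product=0
t=2: arr=0 -> substrate=0 bound=2 product=0
t=3: arr=0 -> substrate=0 bound=2 product=0
t=4: arr=3 -> substrate=1 bound=4 product=0
t=5: arr=3 -> substrate=2 bound=4 product=2
t=6: arr=2 -> substrate=4 bound=4 product=2
t=7: arr=0 -> substrate=4 bound=4 product=2
t=8: arr=0 -> substrate=2 bound=4 product=4
t=9: arr=3 -> substrate=3 bound=4 product=6
t=10: arr=0 -> substrate=3 bound=4 product=6
t=11: arr=0 -> substrate=3 bound=4 product=6

Answer: 0 2 2 2 4 4 4 4 4 4 4 4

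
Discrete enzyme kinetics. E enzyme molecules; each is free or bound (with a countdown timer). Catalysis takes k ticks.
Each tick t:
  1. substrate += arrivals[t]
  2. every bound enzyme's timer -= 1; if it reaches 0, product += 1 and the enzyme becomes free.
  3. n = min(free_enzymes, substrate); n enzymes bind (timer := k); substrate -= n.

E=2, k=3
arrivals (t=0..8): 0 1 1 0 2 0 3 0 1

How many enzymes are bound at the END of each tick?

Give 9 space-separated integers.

Answer: 0 1 2 2 2 2 2 2 2

Derivation:
t=0: arr=0 -> substrate=0 bound=0 product=0
t=1: arr=1 -> substrate=0 bound=1 product=0
t=2: arr=1 -> substrate=0 bound=2 product=0
t=3: arr=0 -> substrate=0 bound=2 product=0
t=4: arr=2 -> substrate=1 bound=2 product=1
t=5: arr=0 -> substrate=0 bound=2 product=2
t=6: arr=3 -> substrate=3 bound=2 product=2
t=7: arr=0 -> substrate=2 bound=2 product=3
t=8: arr=1 -> substrate=2 bound=2 product=4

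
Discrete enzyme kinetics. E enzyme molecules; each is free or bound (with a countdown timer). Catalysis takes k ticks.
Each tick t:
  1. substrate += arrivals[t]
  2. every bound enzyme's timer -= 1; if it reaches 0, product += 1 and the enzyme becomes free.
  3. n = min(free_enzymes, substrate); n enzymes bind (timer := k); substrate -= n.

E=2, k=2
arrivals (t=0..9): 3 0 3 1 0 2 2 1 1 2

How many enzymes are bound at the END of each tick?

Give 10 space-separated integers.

Answer: 2 2 2 2 2 2 2 2 2 2

Derivation:
t=0: arr=3 -> substrate=1 bound=2 product=0
t=1: arr=0 -> substrate=1 bound=2 product=0
t=2: arr=3 -> substrate=2 bound=2 product=2
t=3: arr=1 -> substrate=3 bound=2 product=2
t=4: arr=0 -> substrate=1 bound=2 product=4
t=5: arr=2 -> substrate=3 bound=2 product=4
t=6: arr=2 -> substrate=3 bound=2 product=6
t=7: arr=1 -> substrate=4 bound=2 product=6
t=8: arr=1 -> substrate=3 bound=2 product=8
t=9: arr=2 -> substrate=5 bound=2 product=8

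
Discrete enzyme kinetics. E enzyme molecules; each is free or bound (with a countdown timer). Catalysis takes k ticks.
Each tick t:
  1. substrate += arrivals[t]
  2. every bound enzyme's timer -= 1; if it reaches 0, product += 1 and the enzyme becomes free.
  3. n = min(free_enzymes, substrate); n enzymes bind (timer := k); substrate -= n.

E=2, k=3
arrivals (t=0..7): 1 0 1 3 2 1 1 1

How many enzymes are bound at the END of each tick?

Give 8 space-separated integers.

Answer: 1 1 2 2 2 2 2 2

Derivation:
t=0: arr=1 -> substrate=0 bound=1 product=0
t=1: arr=0 -> substrate=0 bound=1 product=0
t=2: arr=1 -> substrate=0 bound=2 product=0
t=3: arr=3 -> substrate=2 bound=2 product=1
t=4: arr=2 -> substrate=4 bound=2 product=1
t=5: arr=1 -> substrate=4 bound=2 product=2
t=6: arr=1 -> substrate=4 bound=2 product=3
t=7: arr=1 -> substrate=5 bound=2 product=3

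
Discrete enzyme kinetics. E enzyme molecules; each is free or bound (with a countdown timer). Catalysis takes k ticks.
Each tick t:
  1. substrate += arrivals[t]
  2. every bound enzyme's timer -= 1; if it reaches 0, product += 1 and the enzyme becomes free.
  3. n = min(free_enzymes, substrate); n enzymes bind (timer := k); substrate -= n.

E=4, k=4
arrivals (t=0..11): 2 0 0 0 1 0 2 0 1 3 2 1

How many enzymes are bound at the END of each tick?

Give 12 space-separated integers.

t=0: arr=2 -> substrate=0 bound=2 product=0
t=1: arr=0 -> substrate=0 bound=2 product=0
t=2: arr=0 -> substrate=0 bound=2 product=0
t=3: arr=0 -> substrate=0 bound=2 product=0
t=4: arr=1 -> substrate=0 bound=1 product=2
t=5: arr=0 -> substrate=0 bound=1 product=2
t=6: arr=2 -> substrate=0 bound=3 product=2
t=7: arr=0 -> substrate=0 bound=3 product=2
t=8: arr=1 -> substrate=0 bound=3 product=3
t=9: arr=3 -> substrate=2 bound=4 product=3
t=10: arr=2 -> substrate=2 bound=4 product=5
t=11: arr=1 -> substrate=3 bound=4 product=5

Answer: 2 2 2 2 1 1 3 3 3 4 4 4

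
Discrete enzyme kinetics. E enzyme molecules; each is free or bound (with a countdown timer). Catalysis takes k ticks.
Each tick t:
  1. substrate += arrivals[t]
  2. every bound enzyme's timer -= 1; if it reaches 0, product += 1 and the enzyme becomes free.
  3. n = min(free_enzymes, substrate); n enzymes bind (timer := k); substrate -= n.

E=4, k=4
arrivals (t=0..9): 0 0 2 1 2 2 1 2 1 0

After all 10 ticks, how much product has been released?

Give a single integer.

t=0: arr=0 -> substrate=0 bound=0 product=0
t=1: arr=0 -> substrate=0 bound=0 product=0
t=2: arr=2 -> substrate=0 bound=2 product=0
t=3: arr=1 -> substrate=0 bound=3 product=0
t=4: arr=2 -> substrate=1 bound=4 product=0
t=5: arr=2 -> substrate=3 bound=4 product=0
t=6: arr=1 -> substrate=2 bound=4 product=2
t=7: arr=2 -> substrate=3 bound=4 product=3
t=8: arr=1 -> substrate=3 bound=4 product=4
t=9: arr=0 -> substrate=3 bound=4 product=4

Answer: 4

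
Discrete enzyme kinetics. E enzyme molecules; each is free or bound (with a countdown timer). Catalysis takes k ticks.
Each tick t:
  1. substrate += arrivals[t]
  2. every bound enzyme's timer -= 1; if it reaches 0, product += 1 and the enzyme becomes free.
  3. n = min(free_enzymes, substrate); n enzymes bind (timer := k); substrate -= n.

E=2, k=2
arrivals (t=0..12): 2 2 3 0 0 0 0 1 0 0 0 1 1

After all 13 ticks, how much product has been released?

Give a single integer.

Answer: 8

Derivation:
t=0: arr=2 -> substrate=0 bound=2 product=0
t=1: arr=2 -> substrate=2 bound=2 product=0
t=2: arr=3 -> substrate=3 bound=2 product=2
t=3: arr=0 -> substrate=3 bound=2 product=2
t=4: arr=0 -> substrate=1 bound=2 product=4
t=5: arr=0 -> substrate=1 bound=2 product=4
t=6: arr=0 -> substrate=0 bound=1 product=6
t=7: arr=1 -> substrate=0 bound=2 product=6
t=8: arr=0 -> substrate=0 bound=1 product=7
t=9: arr=0 -> substrate=0 bound=0 product=8
t=10: arr=0 -> substrate=0 bound=0 product=8
t=11: arr=1 -> substrate=0 bound=1 product=8
t=12: arr=1 -> substrate=0 bound=2 product=8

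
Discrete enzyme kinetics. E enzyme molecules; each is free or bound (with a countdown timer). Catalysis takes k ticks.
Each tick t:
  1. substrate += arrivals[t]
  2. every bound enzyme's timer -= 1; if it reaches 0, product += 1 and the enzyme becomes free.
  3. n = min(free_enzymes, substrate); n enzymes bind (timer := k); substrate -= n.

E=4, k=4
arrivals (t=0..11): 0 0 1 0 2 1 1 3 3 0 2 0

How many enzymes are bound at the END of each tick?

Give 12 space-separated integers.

Answer: 0 0 1 1 3 4 4 4 4 4 4 4

Derivation:
t=0: arr=0 -> substrate=0 bound=0 product=0
t=1: arr=0 -> substrate=0 bound=0 product=0
t=2: arr=1 -> substrate=0 bound=1 product=0
t=3: arr=0 -> substrate=0 bound=1 product=0
t=4: arr=2 -> substrate=0 bound=3 product=0
t=5: arr=1 -> substrate=0 bound=4 product=0
t=6: arr=1 -> substrate=0 bound=4 product=1
t=7: arr=3 -> substrate=3 bound=4 product=1
t=8: arr=3 -> substrate=4 bound=4 product=3
t=9: arr=0 -> substrate=3 bound=4 product=4
t=10: arr=2 -> substrate=4 bound=4 product=5
t=11: arr=0 -> substrate=4 bound=4 product=5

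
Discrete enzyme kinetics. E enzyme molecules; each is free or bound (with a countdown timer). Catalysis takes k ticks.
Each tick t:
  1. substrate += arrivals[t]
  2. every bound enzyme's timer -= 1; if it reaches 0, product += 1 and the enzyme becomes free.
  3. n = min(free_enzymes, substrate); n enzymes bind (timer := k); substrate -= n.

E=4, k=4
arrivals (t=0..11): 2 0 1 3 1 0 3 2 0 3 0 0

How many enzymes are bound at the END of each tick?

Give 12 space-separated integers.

t=0: arr=2 -> substrate=0 bound=2 product=0
t=1: arr=0 -> substrate=0 bound=2 product=0
t=2: arr=1 -> substrate=0 bound=3 product=0
t=3: arr=3 -> substrate=2 bound=4 product=0
t=4: arr=1 -> substrate=1 bound=4 product=2
t=5: arr=0 -> substrate=1 bound=4 product=2
t=6: arr=3 -> substrate=3 bound=4 product=3
t=7: arr=2 -> substrate=4 bound=4 product=4
t=8: arr=0 -> substrate=2 bound=4 product=6
t=9: arr=3 -> substrate=5 bound=4 product=6
t=10: arr=0 -> substrate=4 bound=4 product=7
t=11: arr=0 -> substrate=3 bound=4 product=8

Answer: 2 2 3 4 4 4 4 4 4 4 4 4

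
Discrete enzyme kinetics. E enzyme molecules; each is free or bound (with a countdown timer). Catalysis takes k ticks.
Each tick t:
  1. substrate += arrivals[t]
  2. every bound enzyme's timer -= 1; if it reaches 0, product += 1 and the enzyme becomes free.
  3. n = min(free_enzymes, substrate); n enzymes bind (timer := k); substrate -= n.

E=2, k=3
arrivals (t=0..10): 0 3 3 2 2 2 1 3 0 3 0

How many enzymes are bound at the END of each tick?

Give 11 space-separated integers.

Answer: 0 2 2 2 2 2 2 2 2 2 2

Derivation:
t=0: arr=0 -> substrate=0 bound=0 product=0
t=1: arr=3 -> substrate=1 bound=2 product=0
t=2: arr=3 -> substrate=4 bound=2 product=0
t=3: arr=2 -> substrate=6 bound=2 product=0
t=4: arr=2 -> substrate=6 bound=2 product=2
t=5: arr=2 -> substrate=8 bound=2 product=2
t=6: arr=1 -> substrate=9 bound=2 product=2
t=7: arr=3 -> substrate=10 bound=2 product=4
t=8: arr=0 -> substrate=10 bound=2 product=4
t=9: arr=3 -> substrate=13 bound=2 product=4
t=10: arr=0 -> substrate=11 bound=2 product=6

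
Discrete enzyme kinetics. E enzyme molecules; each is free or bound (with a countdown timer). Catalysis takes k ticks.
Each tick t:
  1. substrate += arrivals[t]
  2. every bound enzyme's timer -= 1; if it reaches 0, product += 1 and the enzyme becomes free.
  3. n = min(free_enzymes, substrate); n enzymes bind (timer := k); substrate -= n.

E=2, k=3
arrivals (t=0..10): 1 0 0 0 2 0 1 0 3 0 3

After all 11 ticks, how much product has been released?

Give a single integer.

Answer: 4

Derivation:
t=0: arr=1 -> substrate=0 bound=1 product=0
t=1: arr=0 -> substrate=0 bound=1 product=0
t=2: arr=0 -> substrate=0 bound=1 product=0
t=3: arr=0 -> substrate=0 bound=0 product=1
t=4: arr=2 -> substrate=0 bound=2 product=1
t=5: arr=0 -> substrate=0 bound=2 product=1
t=6: arr=1 -> substrate=1 bound=2 product=1
t=7: arr=0 -> substrate=0 bound=1 product=3
t=8: arr=3 -> substrate=2 bound=2 product=3
t=9: arr=0 -> substrate=2 bound=2 product=3
t=10: arr=3 -> substrate=4 bound=2 product=4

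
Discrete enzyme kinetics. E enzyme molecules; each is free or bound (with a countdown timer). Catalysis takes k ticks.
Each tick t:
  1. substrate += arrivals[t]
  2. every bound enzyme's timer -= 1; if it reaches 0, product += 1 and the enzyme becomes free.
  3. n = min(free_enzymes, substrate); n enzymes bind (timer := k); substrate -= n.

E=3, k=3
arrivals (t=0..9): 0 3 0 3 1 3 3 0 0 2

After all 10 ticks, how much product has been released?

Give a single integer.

t=0: arr=0 -> substrate=0 bound=0 product=0
t=1: arr=3 -> substrate=0 bound=3 product=0
t=2: arr=0 -> substrate=0 bound=3 product=0
t=3: arr=3 -> substrate=3 bound=3 product=0
t=4: arr=1 -> substrate=1 bound=3 product=3
t=5: arr=3 -> substrate=4 bound=3 product=3
t=6: arr=3 -> substrate=7 bound=3 product=3
t=7: arr=0 -> substrate=4 bound=3 product=6
t=8: arr=0 -> substrate=4 bound=3 product=6
t=9: arr=2 -> substrate=6 bound=3 product=6

Answer: 6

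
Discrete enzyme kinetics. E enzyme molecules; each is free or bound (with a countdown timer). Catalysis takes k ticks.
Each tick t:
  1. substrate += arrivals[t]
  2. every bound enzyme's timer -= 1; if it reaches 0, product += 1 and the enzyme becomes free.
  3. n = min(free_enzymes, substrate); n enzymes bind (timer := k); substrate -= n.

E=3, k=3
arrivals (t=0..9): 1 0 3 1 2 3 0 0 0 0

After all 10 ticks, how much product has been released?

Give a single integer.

Answer: 7

Derivation:
t=0: arr=1 -> substrate=0 bound=1 product=0
t=1: arr=0 -> substrate=0 bound=1 product=0
t=2: arr=3 -> substrate=1 bound=3 product=0
t=3: arr=1 -> substrate=1 bound=3 product=1
t=4: arr=2 -> substrate=3 bound=3 product=1
t=5: arr=3 -> substrate=4 bound=3 product=3
t=6: arr=0 -> substrate=3 bound=3 product=4
t=7: arr=0 -> substrate=3 bound=3 product=4
t=8: arr=0 -> substrate=1 bound=3 product=6
t=9: arr=0 -> substrate=0 bound=3 product=7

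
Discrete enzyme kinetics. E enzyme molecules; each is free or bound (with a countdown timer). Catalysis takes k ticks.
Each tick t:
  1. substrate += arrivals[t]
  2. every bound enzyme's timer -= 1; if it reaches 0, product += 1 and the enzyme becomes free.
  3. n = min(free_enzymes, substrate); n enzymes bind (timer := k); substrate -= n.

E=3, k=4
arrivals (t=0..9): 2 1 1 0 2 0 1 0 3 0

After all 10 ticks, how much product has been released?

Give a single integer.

Answer: 6

Derivation:
t=0: arr=2 -> substrate=0 bound=2 product=0
t=1: arr=1 -> substrate=0 bound=3 product=0
t=2: arr=1 -> substrate=1 bound=3 product=0
t=3: arr=0 -> substrate=1 bound=3 product=0
t=4: arr=2 -> substrate=1 bound=3 product=2
t=5: arr=0 -> substrate=0 bound=3 product=3
t=6: arr=1 -> substrate=1 bound=3 product=3
t=7: arr=0 -> substrate=1 bound=3 product=3
t=8: arr=3 -> substrate=2 bound=3 product=5
t=9: arr=0 -> substrate=1 bound=3 product=6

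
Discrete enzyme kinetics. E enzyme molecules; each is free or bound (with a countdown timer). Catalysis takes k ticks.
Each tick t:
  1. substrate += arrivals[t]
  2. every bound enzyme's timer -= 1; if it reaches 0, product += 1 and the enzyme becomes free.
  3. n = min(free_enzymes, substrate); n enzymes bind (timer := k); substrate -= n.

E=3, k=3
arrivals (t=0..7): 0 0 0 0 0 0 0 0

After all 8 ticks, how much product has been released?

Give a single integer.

Answer: 0

Derivation:
t=0: arr=0 -> substrate=0 bound=0 product=0
t=1: arr=0 -> substrate=0 bound=0 product=0
t=2: arr=0 -> substrate=0 bound=0 product=0
t=3: arr=0 -> substrate=0 bound=0 product=0
t=4: arr=0 -> substrate=0 bound=0 product=0
t=5: arr=0 -> substrate=0 bound=0 product=0
t=6: arr=0 -> substrate=0 bound=0 product=0
t=7: arr=0 -> substrate=0 bound=0 product=0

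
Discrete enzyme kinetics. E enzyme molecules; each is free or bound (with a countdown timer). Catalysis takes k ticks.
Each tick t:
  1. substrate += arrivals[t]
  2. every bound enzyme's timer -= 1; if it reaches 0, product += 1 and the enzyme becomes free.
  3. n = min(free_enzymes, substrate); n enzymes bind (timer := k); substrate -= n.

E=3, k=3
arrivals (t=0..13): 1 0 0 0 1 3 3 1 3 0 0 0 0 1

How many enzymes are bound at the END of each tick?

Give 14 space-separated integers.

t=0: arr=1 -> substrate=0 bound=1 product=0
t=1: arr=0 -> substrate=0 bound=1 product=0
t=2: arr=0 -> substrate=0 bound=1 product=0
t=3: arr=0 -> substrate=0 bound=0 product=1
t=4: arr=1 -> substrate=0 bound=1 product=1
t=5: arr=3 -> substrate=1 bound=3 product=1
t=6: arr=3 -> substrate=4 bound=3 product=1
t=7: arr=1 -> substrate=4 bound=3 product=2
t=8: arr=3 -> substrate=5 bound=3 product=4
t=9: arr=0 -> substrate=5 bound=3 product=4
t=10: arr=0 -> substrate=4 bound=3 product=5
t=11: arr=0 -> substrate=2 bound=3 product=7
t=12: arr=0 -> substrate=2 bound=3 product=7
t=13: arr=1 -> substrate=2 bound=3 product=8

Answer: 1 1 1 0 1 3 3 3 3 3 3 3 3 3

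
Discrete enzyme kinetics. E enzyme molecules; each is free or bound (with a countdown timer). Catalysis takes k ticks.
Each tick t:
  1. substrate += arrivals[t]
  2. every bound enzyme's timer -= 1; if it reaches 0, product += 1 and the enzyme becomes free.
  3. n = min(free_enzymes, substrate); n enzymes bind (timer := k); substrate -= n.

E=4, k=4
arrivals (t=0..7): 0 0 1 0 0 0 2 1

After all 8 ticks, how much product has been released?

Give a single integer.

t=0: arr=0 -> substrate=0 bound=0 product=0
t=1: arr=0 -> substrate=0 bound=0 product=0
t=2: arr=1 -> substrate=0 bound=1 product=0
t=3: arr=0 -> substrate=0 bound=1 product=0
t=4: arr=0 -> substrate=0 bound=1 product=0
t=5: arr=0 -> substrate=0 bound=1 product=0
t=6: arr=2 -> substrate=0 bound=2 product=1
t=7: arr=1 -> substrate=0 bound=3 product=1

Answer: 1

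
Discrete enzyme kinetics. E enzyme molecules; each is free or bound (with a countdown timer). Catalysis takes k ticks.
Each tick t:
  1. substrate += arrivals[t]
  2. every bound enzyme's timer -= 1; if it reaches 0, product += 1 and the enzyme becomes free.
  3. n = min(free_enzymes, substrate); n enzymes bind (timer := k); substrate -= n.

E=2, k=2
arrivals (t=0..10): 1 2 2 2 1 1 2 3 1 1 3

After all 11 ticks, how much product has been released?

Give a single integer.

t=0: arr=1 -> substrate=0 bound=1 product=0
t=1: arr=2 -> substrate=1 bound=2 product=0
t=2: arr=2 -> substrate=2 bound=2 product=1
t=3: arr=2 -> substrate=3 bound=2 product=2
t=4: arr=1 -> substrate=3 bound=2 product=3
t=5: arr=1 -> substrate=3 bound=2 product=4
t=6: arr=2 -> substrate=4 bound=2 product=5
t=7: arr=3 -> substrate=6 bound=2 product=6
t=8: arr=1 -> substrate=6 bound=2 product=7
t=9: arr=1 -> substrate=6 bound=2 product=8
t=10: arr=3 -> substrate=8 bound=2 product=9

Answer: 9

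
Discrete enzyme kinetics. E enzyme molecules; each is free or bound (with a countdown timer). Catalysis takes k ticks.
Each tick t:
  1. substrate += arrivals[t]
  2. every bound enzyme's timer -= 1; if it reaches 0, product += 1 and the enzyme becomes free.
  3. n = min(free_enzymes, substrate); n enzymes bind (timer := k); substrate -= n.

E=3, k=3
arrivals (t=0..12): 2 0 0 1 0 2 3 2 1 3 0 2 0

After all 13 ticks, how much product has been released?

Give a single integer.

t=0: arr=2 -> substrate=0 bound=2 product=0
t=1: arr=0 -> substrate=0 bound=2 product=0
t=2: arr=0 -> substrate=0 bound=2 product=0
t=3: arr=1 -> substrate=0 bound=1 product=2
t=4: arr=0 -> substrate=0 bound=1 product=2
t=5: arr=2 -> substrate=0 bound=3 product=2
t=6: arr=3 -> substrate=2 bound=3 product=3
t=7: arr=2 -> substrate=4 bound=3 product=3
t=8: arr=1 -> substrate=3 bound=3 product=5
t=9: arr=3 -> substrate=5 bound=3 product=6
t=10: arr=0 -> substrate=5 bound=3 product=6
t=11: arr=2 -> substrate=5 bound=3 product=8
t=12: arr=0 -> substrate=4 bound=3 product=9

Answer: 9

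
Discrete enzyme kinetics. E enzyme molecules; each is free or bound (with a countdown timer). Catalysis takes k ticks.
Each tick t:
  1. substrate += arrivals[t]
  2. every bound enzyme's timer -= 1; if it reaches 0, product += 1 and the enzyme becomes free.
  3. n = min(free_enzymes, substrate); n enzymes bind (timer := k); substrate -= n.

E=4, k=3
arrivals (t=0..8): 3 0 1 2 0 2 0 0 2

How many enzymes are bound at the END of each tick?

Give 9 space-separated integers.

Answer: 3 3 4 3 3 4 2 2 2

Derivation:
t=0: arr=3 -> substrate=0 bound=3 product=0
t=1: arr=0 -> substrate=0 bound=3 product=0
t=2: arr=1 -> substrate=0 bound=4 product=0
t=3: arr=2 -> substrate=0 bound=3 product=3
t=4: arr=0 -> substrate=0 bound=3 product=3
t=5: arr=2 -> substrate=0 bound=4 product=4
t=6: arr=0 -> substrate=0 bound=2 product=6
t=7: arr=0 -> substrate=0 bound=2 product=6
t=8: arr=2 -> substrate=0 bound=2 product=8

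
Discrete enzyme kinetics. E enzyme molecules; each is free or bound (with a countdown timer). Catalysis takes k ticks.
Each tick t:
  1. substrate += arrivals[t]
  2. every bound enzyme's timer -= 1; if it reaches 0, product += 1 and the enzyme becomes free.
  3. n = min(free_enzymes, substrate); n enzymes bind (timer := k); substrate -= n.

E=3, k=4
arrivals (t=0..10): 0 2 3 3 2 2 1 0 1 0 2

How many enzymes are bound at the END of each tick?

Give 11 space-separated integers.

Answer: 0 2 3 3 3 3 3 3 3 3 3

Derivation:
t=0: arr=0 -> substrate=0 bound=0 product=0
t=1: arr=2 -> substrate=0 bound=2 product=0
t=2: arr=3 -> substrate=2 bound=3 product=0
t=3: arr=3 -> substrate=5 bound=3 product=0
t=4: arr=2 -> substrate=7 bound=3 product=0
t=5: arr=2 -> substrate=7 bound=3 product=2
t=6: arr=1 -> substrate=7 bound=3 product=3
t=7: arr=0 -> substrate=7 bound=3 product=3
t=8: arr=1 -> substrate=8 bound=3 product=3
t=9: arr=0 -> substrate=6 bound=3 product=5
t=10: arr=2 -> substrate=7 bound=3 product=6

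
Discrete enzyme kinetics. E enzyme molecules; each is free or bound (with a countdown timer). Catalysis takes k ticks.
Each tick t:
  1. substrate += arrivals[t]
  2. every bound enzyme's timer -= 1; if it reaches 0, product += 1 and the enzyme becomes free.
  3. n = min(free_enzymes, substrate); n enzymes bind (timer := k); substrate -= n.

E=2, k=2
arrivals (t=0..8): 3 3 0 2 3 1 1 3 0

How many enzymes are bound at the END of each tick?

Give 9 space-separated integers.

t=0: arr=3 -> substrate=1 bound=2 product=0
t=1: arr=3 -> substrate=4 bound=2 product=0
t=2: arr=0 -> substrate=2 bound=2 product=2
t=3: arr=2 -> substrate=4 bound=2 product=2
t=4: arr=3 -> substrate=5 bound=2 product=4
t=5: arr=1 -> substrate=6 bound=2 product=4
t=6: arr=1 -> substrate=5 bound=2 product=6
t=7: arr=3 -> substrate=8 bound=2 product=6
t=8: arr=0 -> substrate=6 bound=2 product=8

Answer: 2 2 2 2 2 2 2 2 2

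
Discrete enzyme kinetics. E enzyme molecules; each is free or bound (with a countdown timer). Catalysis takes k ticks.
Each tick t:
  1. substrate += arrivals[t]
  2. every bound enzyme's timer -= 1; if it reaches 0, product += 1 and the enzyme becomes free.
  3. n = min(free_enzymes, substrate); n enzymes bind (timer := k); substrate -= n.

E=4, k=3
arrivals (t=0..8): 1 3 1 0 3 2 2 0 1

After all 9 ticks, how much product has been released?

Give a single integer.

Answer: 8

Derivation:
t=0: arr=1 -> substrate=0 bound=1 product=0
t=1: arr=3 -> substrate=0 bound=4 product=0
t=2: arr=1 -> substrate=1 bound=4 product=0
t=3: arr=0 -> substrate=0 bound=4 product=1
t=4: arr=3 -> substrate=0 bound=4 product=4
t=5: arr=2 -> substrate=2 bound=4 product=4
t=6: arr=2 -> substrate=3 bound=4 product=5
t=7: arr=0 -> substrate=0 bound=4 product=8
t=8: arr=1 -> substrate=1 bound=4 product=8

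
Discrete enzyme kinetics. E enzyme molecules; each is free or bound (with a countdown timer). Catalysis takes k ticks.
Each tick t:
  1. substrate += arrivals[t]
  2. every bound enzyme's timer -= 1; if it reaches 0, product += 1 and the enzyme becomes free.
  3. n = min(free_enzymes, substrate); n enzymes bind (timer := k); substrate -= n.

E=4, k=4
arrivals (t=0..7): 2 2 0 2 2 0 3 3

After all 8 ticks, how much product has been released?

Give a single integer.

t=0: arr=2 -> substrate=0 bound=2 product=0
t=1: arr=2 -> substrate=0 bound=4 product=0
t=2: arr=0 -> substrate=0 bound=4 product=0
t=3: arr=2 -> substrate=2 bound=4 product=0
t=4: arr=2 -> substrate=2 bound=4 product=2
t=5: arr=0 -> substrate=0 bound=4 product=4
t=6: arr=3 -> substrate=3 bound=4 product=4
t=7: arr=3 -> substrate=6 bound=4 product=4

Answer: 4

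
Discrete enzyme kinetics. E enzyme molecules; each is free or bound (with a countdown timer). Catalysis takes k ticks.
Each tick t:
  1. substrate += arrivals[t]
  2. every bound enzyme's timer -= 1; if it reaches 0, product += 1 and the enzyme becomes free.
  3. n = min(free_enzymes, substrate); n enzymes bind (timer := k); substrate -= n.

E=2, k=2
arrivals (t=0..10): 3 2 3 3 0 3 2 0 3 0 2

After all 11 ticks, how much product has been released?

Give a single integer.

t=0: arr=3 -> substrate=1 bound=2 product=0
t=1: arr=2 -> substrate=3 bound=2 product=0
t=2: arr=3 -> substrate=4 bound=2 product=2
t=3: arr=3 -> substrate=7 bound=2 product=2
t=4: arr=0 -> substrate=5 bound=2 product=4
t=5: arr=3 -> substrate=8 bound=2 product=4
t=6: arr=2 -> substrate=8 bound=2 product=6
t=7: arr=0 -> substrate=8 bound=2 product=6
t=8: arr=3 -> substrate=9 bound=2 product=8
t=9: arr=0 -> substrate=9 bound=2 product=8
t=10: arr=2 -> substrate=9 bound=2 product=10

Answer: 10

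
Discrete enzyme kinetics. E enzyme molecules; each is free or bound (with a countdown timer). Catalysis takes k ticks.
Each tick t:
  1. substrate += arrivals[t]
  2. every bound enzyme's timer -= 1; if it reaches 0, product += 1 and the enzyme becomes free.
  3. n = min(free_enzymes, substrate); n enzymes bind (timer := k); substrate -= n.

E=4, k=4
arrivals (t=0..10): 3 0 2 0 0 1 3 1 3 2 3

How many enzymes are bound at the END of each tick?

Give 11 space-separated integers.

t=0: arr=3 -> substrate=0 bound=3 product=0
t=1: arr=0 -> substrate=0 bound=3 product=0
t=2: arr=2 -> substrate=1 bound=4 product=0
t=3: arr=0 -> substrate=1 bound=4 product=0
t=4: arr=0 -> substrate=0 bound=2 product=3
t=5: arr=1 -> substrate=0 bound=3 product=3
t=6: arr=3 -> substrate=1 bound=4 product=4
t=7: arr=1 -> substrate=2 bound=4 product=4
t=8: arr=3 -> substrate=4 bound=4 product=5
t=9: arr=2 -> substrate=5 bound=4 product=6
t=10: arr=3 -> substrate=6 bound=4 product=8

Answer: 3 3 4 4 2 3 4 4 4 4 4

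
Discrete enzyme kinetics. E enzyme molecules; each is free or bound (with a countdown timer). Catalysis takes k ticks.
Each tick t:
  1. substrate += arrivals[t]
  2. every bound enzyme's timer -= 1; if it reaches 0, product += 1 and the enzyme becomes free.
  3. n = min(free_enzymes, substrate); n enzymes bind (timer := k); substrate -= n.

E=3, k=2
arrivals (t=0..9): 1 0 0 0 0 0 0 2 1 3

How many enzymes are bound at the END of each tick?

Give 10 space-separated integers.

Answer: 1 1 0 0 0 0 0 2 3 3

Derivation:
t=0: arr=1 -> substrate=0 bound=1 product=0
t=1: arr=0 -> substrate=0 bound=1 product=0
t=2: arr=0 -> substrate=0 bound=0 product=1
t=3: arr=0 -> substrate=0 bound=0 product=1
t=4: arr=0 -> substrate=0 bound=0 product=1
t=5: arr=0 -> substrate=0 bound=0 product=1
t=6: arr=0 -> substrate=0 bound=0 product=1
t=7: arr=2 -> substrate=0 bound=2 product=1
t=8: arr=1 -> substrate=0 bound=3 product=1
t=9: arr=3 -> substrate=1 bound=3 product=3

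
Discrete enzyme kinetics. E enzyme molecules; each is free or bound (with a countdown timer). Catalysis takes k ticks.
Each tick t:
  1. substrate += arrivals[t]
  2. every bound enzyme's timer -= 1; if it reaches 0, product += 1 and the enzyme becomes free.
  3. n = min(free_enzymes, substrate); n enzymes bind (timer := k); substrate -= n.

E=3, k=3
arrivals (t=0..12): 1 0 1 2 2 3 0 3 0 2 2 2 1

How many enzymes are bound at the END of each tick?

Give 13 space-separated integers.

t=0: arr=1 -> substrate=0 bound=1 product=0
t=1: arr=0 -> substrate=0 bound=1 product=0
t=2: arr=1 -> substrate=0 bound=2 product=0
t=3: arr=2 -> substrate=0 bound=3 product=1
t=4: arr=2 -> substrate=2 bound=3 product=1
t=5: arr=3 -> substrate=4 bound=3 product=2
t=6: arr=0 -> substrate=2 bound=3 product=4
t=7: arr=3 -> substrate=5 bound=3 product=4
t=8: arr=0 -> substrate=4 bound=3 product=5
t=9: arr=2 -> substrate=4 bound=3 product=7
t=10: arr=2 -> substrate=6 bound=3 product=7
t=11: arr=2 -> substrate=7 bound=3 product=8
t=12: arr=1 -> substrate=6 bound=3 product=10

Answer: 1 1 2 3 3 3 3 3 3 3 3 3 3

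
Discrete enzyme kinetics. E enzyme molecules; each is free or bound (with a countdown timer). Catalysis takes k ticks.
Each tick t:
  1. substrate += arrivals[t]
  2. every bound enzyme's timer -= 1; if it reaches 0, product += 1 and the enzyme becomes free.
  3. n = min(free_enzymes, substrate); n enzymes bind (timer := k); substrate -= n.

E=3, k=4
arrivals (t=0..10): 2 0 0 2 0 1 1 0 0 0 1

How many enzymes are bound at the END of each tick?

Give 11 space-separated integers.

Answer: 2 2 2 3 2 3 3 3 2 1 2

Derivation:
t=0: arr=2 -> substrate=0 bound=2 product=0
t=1: arr=0 -> substrate=0 bound=2 product=0
t=2: arr=0 -> substrate=0 bound=2 product=0
t=3: arr=2 -> substrate=1 bound=3 product=0
t=4: arr=0 -> substrate=0 bound=2 product=2
t=5: arr=1 -> substrate=0 bound=3 product=2
t=6: arr=1 -> substrate=1 bound=3 product=2
t=7: arr=0 -> substrate=0 bound=3 product=3
t=8: arr=0 -> substrate=0 bound=2 product=4
t=9: arr=0 -> substrate=0 bound=1 product=5
t=10: arr=1 -> substrate=0 bound=2 product=5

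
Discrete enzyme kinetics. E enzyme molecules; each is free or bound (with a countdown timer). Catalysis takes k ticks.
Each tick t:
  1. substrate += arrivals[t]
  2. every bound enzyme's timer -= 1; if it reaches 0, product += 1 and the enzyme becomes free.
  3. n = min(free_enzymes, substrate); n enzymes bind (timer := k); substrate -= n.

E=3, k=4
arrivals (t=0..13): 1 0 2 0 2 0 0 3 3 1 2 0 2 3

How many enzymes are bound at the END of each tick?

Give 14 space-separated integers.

Answer: 1 1 3 3 3 3 2 3 3 3 3 3 3 3

Derivation:
t=0: arr=1 -> substrate=0 bound=1 product=0
t=1: arr=0 -> substrate=0 bound=1 product=0
t=2: arr=2 -> substrate=0 bound=3 product=0
t=3: arr=0 -> substrate=0 bound=3 product=0
t=4: arr=2 -> substrate=1 bound=3 product=1
t=5: arr=0 -> substrate=1 bound=3 product=1
t=6: arr=0 -> substrate=0 bound=2 product=3
t=7: arr=3 -> substrate=2 bound=3 product=3
t=8: arr=3 -> substrate=4 bound=3 product=4
t=9: arr=1 -> substrate=5 bound=3 product=4
t=10: arr=2 -> substrate=6 bound=3 product=5
t=11: arr=0 -> substrate=5 bound=3 product=6
t=12: arr=2 -> substrate=6 bound=3 product=7
t=13: arr=3 -> substrate=9 bound=3 product=7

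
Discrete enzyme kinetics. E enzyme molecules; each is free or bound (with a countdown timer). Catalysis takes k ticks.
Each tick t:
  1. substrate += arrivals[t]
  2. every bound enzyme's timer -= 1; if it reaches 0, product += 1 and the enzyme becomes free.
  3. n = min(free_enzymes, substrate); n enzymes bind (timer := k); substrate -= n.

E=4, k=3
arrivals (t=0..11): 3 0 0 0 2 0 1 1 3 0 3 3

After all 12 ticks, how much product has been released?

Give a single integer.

t=0: arr=3 -> substrate=0 bound=3 product=0
t=1: arr=0 -> substrate=0 bound=3 product=0
t=2: arr=0 -> substrate=0 bound=3 product=0
t=3: arr=0 -> substrate=0 bound=0 product=3
t=4: arr=2 -> substrate=0 bound=2 product=3
t=5: arr=0 -> substrate=0 bound=2 product=3
t=6: arr=1 -> substrate=0 bound=3 product=3
t=7: arr=1 -> substrate=0 bound=2 product=5
t=8: arr=3 -> substrate=1 bound=4 product=5
t=9: arr=0 -> substrate=0 bound=4 product=6
t=10: arr=3 -> substrate=2 bound=4 product=7
t=11: arr=3 -> substrate=3 bound=4 product=9

Answer: 9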